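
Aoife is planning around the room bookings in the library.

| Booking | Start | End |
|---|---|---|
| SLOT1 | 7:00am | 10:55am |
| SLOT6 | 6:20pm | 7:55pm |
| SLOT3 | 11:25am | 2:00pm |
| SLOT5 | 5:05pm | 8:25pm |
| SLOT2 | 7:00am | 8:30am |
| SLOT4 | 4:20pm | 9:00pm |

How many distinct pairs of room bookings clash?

4

Two intervals overlap when each starts before the other ends.
Sorted by start: SLOT1, SLOT2, SLOT3, SLOT4, SLOT5, SLOT6.
SLOT2 starts before SLOT1 ends → SLOT1 and SLOT2 overlap.
SLOT3 starts after SLOT1 ends, so nothing later overlaps SLOT1 either.
SLOT3 starts after SLOT2 ends, so nothing later overlaps SLOT2 either.
SLOT4 starts after SLOT3 ends, so nothing later overlaps SLOT3 either.
SLOT5 starts before SLOT4 ends → SLOT4 and SLOT5 overlap.
SLOT6 starts before SLOT4 ends → SLOT4 and SLOT6 overlap.
SLOT6 starts before SLOT5 ends → SLOT5 and SLOT6 overlap.
Overlapping pairs: SLOT1 & SLOT2, SLOT4 & SLOT5, SLOT4 & SLOT6, SLOT5 & SLOT6 — 4 in total.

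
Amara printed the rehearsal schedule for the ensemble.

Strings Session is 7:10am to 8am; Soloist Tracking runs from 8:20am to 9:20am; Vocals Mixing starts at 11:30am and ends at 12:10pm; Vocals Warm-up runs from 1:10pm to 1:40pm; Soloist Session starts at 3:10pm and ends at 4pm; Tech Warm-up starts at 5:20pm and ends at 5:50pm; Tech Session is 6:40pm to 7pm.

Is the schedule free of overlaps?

Yes

Sorted by start: Strings Session, Soloist Tracking, Vocals Mixing, Vocals Warm-up, Soloist Session, Tech Warm-up, Tech Session.
Soloist Tracking starts after Strings Session ends; Strings Session is clear from here.
Vocals Mixing starts after Soloist Tracking ends; Soloist Tracking is clear from here.
Vocals Warm-up starts after Vocals Mixing ends; Vocals Mixing is clear from here.
Soloist Session starts after Vocals Warm-up ends; Vocals Warm-up is clear from here.
Tech Warm-up starts after Soloist Session ends; Soloist Session is clear from here.
Tech Session starts after Tech Warm-up ends.
Every pair is clear; the schedule has no overlaps.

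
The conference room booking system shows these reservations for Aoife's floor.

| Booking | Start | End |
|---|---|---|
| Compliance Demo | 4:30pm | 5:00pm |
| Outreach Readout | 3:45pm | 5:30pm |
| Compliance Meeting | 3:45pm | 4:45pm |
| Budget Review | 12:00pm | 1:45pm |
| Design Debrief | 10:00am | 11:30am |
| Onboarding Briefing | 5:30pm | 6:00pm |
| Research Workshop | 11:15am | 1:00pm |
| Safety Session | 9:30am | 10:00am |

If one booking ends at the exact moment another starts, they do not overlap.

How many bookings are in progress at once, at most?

Sort all start/end points and keep a running count:
9:30am start Safety Session → 1
10:00am end Safety Session → 0
10:00am start Design Debrief → 1
11:15am start Research Workshop → 2
11:30am end Design Debrief → 1
12:00pm start Budget Review → 2
1:00pm end Research Workshop → 1
1:45pm end Budget Review → 0
3:45pm start Compliance Meeting → 1
3:45pm start Outreach Readout → 2
4:30pm start Compliance Demo → 3
4:45pm end Compliance Meeting → 2
5:00pm end Compliance Demo → 1
5:30pm end Outreach Readout → 0
5:30pm start Onboarding Briefing → 1
6:00pm end Onboarding Briefing → 0
Peak is 3, at 4:30pm (Compliance Demo, Compliance Meeting, Outreach Readout).

3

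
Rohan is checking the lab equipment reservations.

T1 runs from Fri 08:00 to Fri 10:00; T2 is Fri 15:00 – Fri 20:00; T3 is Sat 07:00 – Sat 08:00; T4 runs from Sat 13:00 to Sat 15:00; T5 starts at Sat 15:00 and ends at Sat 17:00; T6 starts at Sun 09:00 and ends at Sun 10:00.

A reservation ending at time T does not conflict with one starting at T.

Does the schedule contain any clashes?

No

Sorted by start: T1, T2, T3, T4, T5, T6.
T2 starts after T1 ends — done with T1.
T3 starts after T2 ends — done with T2.
T4 starts after T3 ends — done with T3.
T5 starts exactly when T4 ends (back-to-back, no overlap) — done with T4.
T6 starts after T5 ends.
Every pair is clear; the schedule has no overlaps.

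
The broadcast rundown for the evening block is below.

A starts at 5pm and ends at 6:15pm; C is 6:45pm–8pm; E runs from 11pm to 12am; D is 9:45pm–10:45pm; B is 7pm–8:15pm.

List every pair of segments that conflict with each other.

B & C

Sorted by start: A, C, B, D, E.
C starts after A ends, so nothing later overlaps A either.
B starts before C ends → C and B overlap.
D starts after C ends, so nothing later overlaps C either.
D starts after B ends, so nothing later overlaps B either.
E starts after D ends.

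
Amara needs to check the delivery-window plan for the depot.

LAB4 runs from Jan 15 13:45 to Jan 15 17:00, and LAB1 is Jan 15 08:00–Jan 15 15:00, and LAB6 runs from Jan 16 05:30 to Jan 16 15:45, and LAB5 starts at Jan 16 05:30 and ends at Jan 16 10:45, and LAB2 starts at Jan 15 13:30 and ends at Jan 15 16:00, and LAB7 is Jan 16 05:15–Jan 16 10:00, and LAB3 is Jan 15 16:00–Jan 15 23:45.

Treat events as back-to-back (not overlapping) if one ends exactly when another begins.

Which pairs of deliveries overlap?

LAB1 & LAB2, LAB1 & LAB4, LAB2 & LAB4, LAB3 & LAB4, LAB5 & LAB6, LAB5 & LAB7, LAB6 & LAB7

Sorted by start: LAB1, LAB2, LAB4, LAB3, LAB7, LAB5, LAB6.
LAB2 starts before LAB1 ends → LAB1 and LAB2 overlap.
LAB4 starts before LAB1 ends → LAB1 and LAB4 overlap.
LAB3 starts after LAB1 ends — done with LAB1.
LAB4 starts before LAB2 ends → LAB2 and LAB4 overlap.
LAB3 starts exactly when LAB2 ends (back-to-back, no overlap) — done with LAB2.
LAB3 starts before LAB4 ends → LAB4 and LAB3 overlap.
LAB7 starts after LAB4 ends — done with LAB4.
LAB7 starts after LAB3 ends — done with LAB3.
LAB5 starts before LAB7 ends → LAB7 and LAB5 overlap.
LAB6 starts before LAB7 ends → LAB7 and LAB6 overlap.
LAB6 starts before LAB5 ends → LAB5 and LAB6 overlap.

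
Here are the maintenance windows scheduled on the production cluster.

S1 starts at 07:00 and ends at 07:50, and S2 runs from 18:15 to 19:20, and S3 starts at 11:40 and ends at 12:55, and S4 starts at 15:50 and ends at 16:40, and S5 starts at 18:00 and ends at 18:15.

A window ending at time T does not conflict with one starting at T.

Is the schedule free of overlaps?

Sorted by start: S1, S3, S4, S5, S2.
S3 starts after S1 ends, so nothing later overlaps S1 either.
S4 starts after S3 ends, so nothing later overlaps S3 either.
S5 starts after S4 ends, so nothing later overlaps S4 either.
S2 starts exactly when S5 ends (back-to-back, no overlap).
Every pair is clear; the schedule has no overlaps.

Yes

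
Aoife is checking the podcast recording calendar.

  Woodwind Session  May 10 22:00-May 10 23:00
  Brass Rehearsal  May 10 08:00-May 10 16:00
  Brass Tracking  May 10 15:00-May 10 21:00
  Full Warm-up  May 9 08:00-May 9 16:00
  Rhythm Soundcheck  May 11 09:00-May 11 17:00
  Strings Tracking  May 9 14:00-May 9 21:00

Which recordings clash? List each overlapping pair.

Brass Rehearsal & Brass Tracking, Full Warm-up & Strings Tracking

Sorted by start: Full Warm-up, Strings Tracking, Brass Rehearsal, Brass Tracking, Woodwind Session, Rhythm Soundcheck.
Strings Tracking starts before Full Warm-up ends → Full Warm-up and Strings Tracking overlap.
Brass Rehearsal starts after Full Warm-up ends, so nothing later overlaps Full Warm-up either.
Brass Rehearsal starts after Strings Tracking ends, so nothing later overlaps Strings Tracking either.
Brass Tracking starts before Brass Rehearsal ends → Brass Rehearsal and Brass Tracking overlap.
Woodwind Session starts after Brass Rehearsal ends, so nothing later overlaps Brass Rehearsal either.
Woodwind Session starts after Brass Tracking ends, so nothing later overlaps Brass Tracking either.
Rhythm Soundcheck starts after Woodwind Session ends.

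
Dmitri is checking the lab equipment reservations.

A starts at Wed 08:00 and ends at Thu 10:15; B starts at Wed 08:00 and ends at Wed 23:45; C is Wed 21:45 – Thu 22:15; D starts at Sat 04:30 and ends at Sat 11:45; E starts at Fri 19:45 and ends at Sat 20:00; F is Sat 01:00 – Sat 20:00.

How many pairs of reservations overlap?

Sorted by start: A, B, C, E, F, D.
B starts before A ends → A and B overlap.
C starts before A ends → A and C overlap.
E starts after A ends, so A has no further overlaps.
C starts before B ends → B and C overlap.
E starts after B ends, so B has no further overlaps.
E starts after C ends, so C has no further overlaps.
F starts before E ends → E and F overlap.
D starts before E ends → E and D overlap.
D starts before F ends → F and D overlap.
Overlapping pairs: A & B, A & C, B & C, D & E, D & F, E & F — 6 in total.

6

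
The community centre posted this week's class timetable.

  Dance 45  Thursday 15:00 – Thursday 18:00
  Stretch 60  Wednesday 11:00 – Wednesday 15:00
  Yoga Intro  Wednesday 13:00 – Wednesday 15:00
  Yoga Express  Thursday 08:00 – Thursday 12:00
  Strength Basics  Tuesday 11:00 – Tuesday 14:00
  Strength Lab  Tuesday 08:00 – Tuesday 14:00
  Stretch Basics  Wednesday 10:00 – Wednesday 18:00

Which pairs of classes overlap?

Strength Basics & Strength Lab, Stretch 60 & Stretch Basics, Stretch 60 & Yoga Intro, Stretch Basics & Yoga Intro

Check each pair: they overlap iff neither finishes before the other starts.
Sorted by start: Strength Lab, Strength Basics, Stretch Basics, Stretch 60, Yoga Intro, Yoga Express, Dance 45.
Strength Basics starts before Strength Lab ends → Strength Lab and Strength Basics overlap.
Stretch Basics starts after Strength Lab ends — done with Strength Lab.
Stretch Basics starts after Strength Basics ends — done with Strength Basics.
Stretch 60 starts before Stretch Basics ends → Stretch Basics and Stretch 60 overlap.
Yoga Intro starts before Stretch Basics ends → Stretch Basics and Yoga Intro overlap.
Yoga Express starts after Stretch Basics ends — done with Stretch Basics.
Yoga Intro starts before Stretch 60 ends → Stretch 60 and Yoga Intro overlap.
Yoga Express starts after Stretch 60 ends — done with Stretch 60.
Yoga Express starts after Yoga Intro ends — done with Yoga Intro.
Dance 45 starts after Yoga Express ends.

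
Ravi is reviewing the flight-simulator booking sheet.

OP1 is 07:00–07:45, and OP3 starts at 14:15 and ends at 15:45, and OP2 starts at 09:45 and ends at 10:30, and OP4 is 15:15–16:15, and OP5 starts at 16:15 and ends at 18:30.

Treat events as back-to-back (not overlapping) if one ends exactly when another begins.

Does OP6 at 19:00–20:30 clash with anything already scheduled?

OP1: ends 07:45 at or before OP6 starts 19:00 → clear.
OP2: ends 10:30 at or before OP6 starts 19:00 → clear.
OP3: ends 15:45 at or before OP6 starts 19:00 → clear.
OP4: ends 16:15 at or before OP6 starts 19:00 → clear.
OP5: ends 18:30 at or before OP6 starts 19:00 → clear.

No — it doesn't clash with anything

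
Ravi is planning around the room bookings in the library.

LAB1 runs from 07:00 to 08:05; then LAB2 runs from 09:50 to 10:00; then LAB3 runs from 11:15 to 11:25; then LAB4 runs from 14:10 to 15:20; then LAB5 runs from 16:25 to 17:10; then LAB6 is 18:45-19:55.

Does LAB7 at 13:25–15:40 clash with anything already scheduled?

Yes — it overlaps LAB4

LAB1: ends 08:05 at or before LAB7 starts 13:25 → clear.
LAB2: ends 10:00 at or before LAB7 starts 13:25 → clear.
LAB3: ends 11:25 at or before LAB7 starts 13:25 → clear.
LAB4: starts 14:10 before LAB7 ends 15:40, and ends 15:20 after LAB7 starts 13:25 → overlap.
LAB5: starts 16:25 at or after LAB7 ends 15:40 → clear.
LAB6: starts 18:45 at or after LAB7 ends 15:40 → clear.
LAB7 overlaps LAB4.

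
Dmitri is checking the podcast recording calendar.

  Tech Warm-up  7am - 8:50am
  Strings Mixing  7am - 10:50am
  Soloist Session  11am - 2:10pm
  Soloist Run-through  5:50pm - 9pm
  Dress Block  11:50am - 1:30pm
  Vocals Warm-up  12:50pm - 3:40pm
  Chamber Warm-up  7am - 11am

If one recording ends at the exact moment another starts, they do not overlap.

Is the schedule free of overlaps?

No

Sorted by start: Chamber Warm-up, Strings Mixing, Tech Warm-up, Soloist Session, Dress Block, Vocals Warm-up, Soloist Run-through.
Strings Mixing starts before Chamber Warm-up ends → Chamber Warm-up and Strings Mixing overlap.
That's a conflict, so the schedule is not conflict-free.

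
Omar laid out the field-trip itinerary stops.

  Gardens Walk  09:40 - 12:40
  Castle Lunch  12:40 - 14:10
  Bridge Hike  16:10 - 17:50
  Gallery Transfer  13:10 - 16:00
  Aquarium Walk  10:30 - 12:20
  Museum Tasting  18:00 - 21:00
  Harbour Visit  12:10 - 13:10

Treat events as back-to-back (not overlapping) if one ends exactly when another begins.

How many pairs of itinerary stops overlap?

Two intervals overlap when each starts before the other ends.
Sorted by start: Gardens Walk, Aquarium Walk, Harbour Visit, Castle Lunch, Gallery Transfer, Bridge Hike, Museum Tasting.
Aquarium Walk starts before Gardens Walk ends → Gardens Walk and Aquarium Walk overlap.
Harbour Visit starts before Gardens Walk ends → Gardens Walk and Harbour Visit overlap.
Castle Lunch starts exactly when Gardens Walk ends (back-to-back, no overlap); Gardens Walk is clear from here.
Harbour Visit starts before Aquarium Walk ends → Aquarium Walk and Harbour Visit overlap.
Castle Lunch starts after Aquarium Walk ends; Aquarium Walk is clear from here.
Castle Lunch starts before Harbour Visit ends → Harbour Visit and Castle Lunch overlap.
Gallery Transfer starts exactly when Harbour Visit ends (back-to-back, no overlap); Harbour Visit is clear from here.
Gallery Transfer starts before Castle Lunch ends → Castle Lunch and Gallery Transfer overlap.
Bridge Hike starts after Castle Lunch ends; Castle Lunch is clear from here.
Bridge Hike starts after Gallery Transfer ends; Gallery Transfer is clear from here.
Museum Tasting starts after Bridge Hike ends.
Overlapping pairs: Aquarium Walk & Gardens Walk, Aquarium Walk & Harbour Visit, Castle Lunch & Gallery Transfer, Castle Lunch & Harbour Visit, Gardens Walk & Harbour Visit — 5 in total.

5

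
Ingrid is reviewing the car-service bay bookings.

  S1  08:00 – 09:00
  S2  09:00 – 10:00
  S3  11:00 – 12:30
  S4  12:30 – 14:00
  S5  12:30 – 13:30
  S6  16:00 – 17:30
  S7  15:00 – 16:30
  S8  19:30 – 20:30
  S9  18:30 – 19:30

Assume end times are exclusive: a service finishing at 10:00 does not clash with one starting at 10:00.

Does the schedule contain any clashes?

Sorted by start: S1, S2, S3, S4, S5, S7, S6, S9, S8.
S2 starts exactly when S1 ends (back-to-back, no overlap), so S1 has no further overlaps.
S3 starts after S2 ends, so S2 has no further overlaps.
S4 starts exactly when S3 ends (back-to-back, no overlap), so S3 has no further overlaps.
S5 starts before S4 ends → S4 and S5 overlap.
That's a conflict, so the schedule is not conflict-free.

Yes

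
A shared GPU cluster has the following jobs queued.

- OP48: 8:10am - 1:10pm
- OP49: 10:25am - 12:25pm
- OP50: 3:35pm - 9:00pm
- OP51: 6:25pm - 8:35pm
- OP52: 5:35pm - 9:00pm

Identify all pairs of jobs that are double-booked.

OP48 & OP49, OP50 & OP51, OP50 & OP52, OP51 & OP52

Sorted by start: OP48, OP49, OP50, OP52, OP51.
OP49 starts before OP48 ends → OP48 and OP49 overlap.
OP50 starts after OP48 ends, so nothing later overlaps OP48 either.
OP50 starts after OP49 ends, so nothing later overlaps OP49 either.
OP52 starts before OP50 ends → OP50 and OP52 overlap.
OP51 starts before OP50 ends → OP50 and OP51 overlap.
OP51 starts before OP52 ends → OP52 and OP51 overlap.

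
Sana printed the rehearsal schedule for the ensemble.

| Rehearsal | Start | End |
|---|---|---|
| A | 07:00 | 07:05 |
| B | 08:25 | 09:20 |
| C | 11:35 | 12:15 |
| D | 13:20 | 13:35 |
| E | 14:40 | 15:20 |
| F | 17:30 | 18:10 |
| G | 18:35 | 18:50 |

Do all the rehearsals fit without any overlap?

Sorted by start: A, B, C, D, E, F, G.
B starts after A ends — done with A.
C starts after B ends — done with B.
D starts after C ends — done with C.
E starts after D ends — done with D.
F starts after E ends — done with E.
G starts after F ends.
Every pair is clear; the schedule has no overlaps.

Yes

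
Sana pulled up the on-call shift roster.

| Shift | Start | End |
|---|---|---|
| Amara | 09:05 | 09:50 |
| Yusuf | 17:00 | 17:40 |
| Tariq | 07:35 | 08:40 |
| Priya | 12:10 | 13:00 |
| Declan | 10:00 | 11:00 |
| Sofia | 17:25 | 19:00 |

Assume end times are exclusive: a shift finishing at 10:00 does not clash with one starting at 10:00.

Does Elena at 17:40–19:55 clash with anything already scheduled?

Tariq: ends 08:40 at or before Elena starts 17:40 → clear.
Amara: ends 09:50 at or before Elena starts 17:40 → clear.
Declan: ends 11:00 at or before Elena starts 17:40 → clear.
Priya: ends 13:00 at or before Elena starts 17:40 → clear.
Yusuf: ends 17:40 at or before Elena starts 17:40 → clear.
Sofia: starts 17:25 before Elena ends 19:55, and ends 19:00 after Elena starts 17:40 → overlap.
Elena overlaps Sofia.

Yes — it overlaps Sofia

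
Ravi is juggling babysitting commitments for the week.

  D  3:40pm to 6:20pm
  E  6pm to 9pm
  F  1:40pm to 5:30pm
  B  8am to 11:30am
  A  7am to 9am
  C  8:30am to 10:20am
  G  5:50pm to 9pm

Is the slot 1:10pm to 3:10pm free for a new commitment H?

A: ends 9am at or before H starts 1:10pm → clear.
B: ends 11:30am at or before H starts 1:10pm → clear.
C: ends 10:20am at or before H starts 1:10pm → clear.
F: starts 1:40pm before H ends 3:10pm, and ends 5:30pm after H starts 1:10pm → overlap.
D: starts 3:40pm at or after H ends 3:10pm → clear.
G: starts 5:50pm at or after H ends 3:10pm → clear.
E: starts 6pm at or after H ends 3:10pm → clear.
H overlaps F.

No — it overlaps F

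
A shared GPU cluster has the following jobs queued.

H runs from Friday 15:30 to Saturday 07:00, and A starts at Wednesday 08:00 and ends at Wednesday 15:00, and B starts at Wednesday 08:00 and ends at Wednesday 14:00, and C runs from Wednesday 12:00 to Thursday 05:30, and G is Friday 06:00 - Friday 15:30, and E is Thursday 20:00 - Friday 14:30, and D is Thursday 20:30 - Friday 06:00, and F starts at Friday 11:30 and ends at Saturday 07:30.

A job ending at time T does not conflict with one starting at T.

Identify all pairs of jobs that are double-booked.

A & B, A & C, B & C, D & E, E & F, E & G, F & G, F & H

Sorted by start: A, B, C, E, D, G, F, H.
B starts before A ends → A and B overlap.
C starts before A ends → A and C overlap.
E starts after A ends, so A has no further overlaps.
C starts before B ends → B and C overlap.
E starts after B ends, so B has no further overlaps.
E starts after C ends, so C has no further overlaps.
D starts before E ends → E and D overlap.
G starts before E ends → E and G overlap.
F starts before E ends → E and F overlap.
H starts after E ends.
G starts exactly when D ends (back-to-back, no overlap), so D has no further overlaps.
F starts before G ends → G and F overlap.
H starts exactly when G ends (back-to-back, no overlap).
H starts before F ends → F and H overlap.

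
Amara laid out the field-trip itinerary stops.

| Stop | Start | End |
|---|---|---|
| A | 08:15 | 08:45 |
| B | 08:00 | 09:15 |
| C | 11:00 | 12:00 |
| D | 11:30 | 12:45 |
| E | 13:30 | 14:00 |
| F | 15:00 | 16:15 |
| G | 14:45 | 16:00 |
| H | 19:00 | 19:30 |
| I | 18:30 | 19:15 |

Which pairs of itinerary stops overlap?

A & B, C & D, F & G, H & I

Sorted by start: B, A, C, D, E, G, F, I, H.
A starts before B ends → B and A overlap.
C starts after B ends, so B has no further overlaps.
C starts after A ends, so A has no further overlaps.
D starts before C ends → C and D overlap.
E starts after C ends, so C has no further overlaps.
E starts after D ends, so D has no further overlaps.
G starts after E ends, so E has no further overlaps.
F starts before G ends → G and F overlap.
I starts after G ends, so G has no further overlaps.
I starts after F ends, so F has no further overlaps.
H starts before I ends → I and H overlap.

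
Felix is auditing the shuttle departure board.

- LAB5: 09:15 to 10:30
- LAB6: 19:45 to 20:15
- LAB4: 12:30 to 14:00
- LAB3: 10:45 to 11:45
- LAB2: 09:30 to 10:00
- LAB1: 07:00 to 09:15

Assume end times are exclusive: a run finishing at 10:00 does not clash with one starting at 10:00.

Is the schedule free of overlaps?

Check each pair: they overlap iff neither finishes before the other starts.
Sorted by start: LAB1, LAB5, LAB2, LAB3, LAB4, LAB6.
LAB5 starts exactly when LAB1 ends (back-to-back, no overlap) — done with LAB1.
LAB2 starts before LAB5 ends → LAB5 and LAB2 overlap.
That's a conflict, so the schedule is not conflict-free.

No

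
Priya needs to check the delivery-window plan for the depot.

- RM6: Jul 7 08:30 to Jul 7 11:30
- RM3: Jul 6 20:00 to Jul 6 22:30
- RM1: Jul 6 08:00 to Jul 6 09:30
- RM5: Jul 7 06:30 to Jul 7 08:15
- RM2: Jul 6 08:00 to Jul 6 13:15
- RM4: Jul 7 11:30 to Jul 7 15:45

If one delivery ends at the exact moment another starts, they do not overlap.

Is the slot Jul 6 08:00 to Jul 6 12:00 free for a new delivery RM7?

RM1: starts Jul 6 08:00 before RM7 ends Jul 6 12:00, and ends Jul 6 09:30 after RM7 starts Jul 6 08:00 → overlap.
RM2: starts Jul 6 08:00 before RM7 ends Jul 6 12:00, and ends Jul 6 13:15 after RM7 starts Jul 6 08:00 → overlap.
RM3: starts Jul 6 20:00 at or after RM7 ends Jul 6 12:00 → clear.
RM5: starts Jul 7 06:30 at or after RM7 ends Jul 6 12:00 → clear.
RM6: starts Jul 7 08:30 at or after RM7 ends Jul 6 12:00 → clear.
RM4: starts Jul 7 11:30 at or after RM7 ends Jul 6 12:00 → clear.
RM7 overlaps RM1, RM2.

No — it overlaps RM1, RM2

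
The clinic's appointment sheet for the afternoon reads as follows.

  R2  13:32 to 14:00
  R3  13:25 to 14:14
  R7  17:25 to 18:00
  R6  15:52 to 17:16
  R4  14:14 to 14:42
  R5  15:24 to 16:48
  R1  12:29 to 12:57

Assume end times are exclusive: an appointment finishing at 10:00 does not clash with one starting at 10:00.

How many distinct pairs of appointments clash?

Two intervals overlap when each starts before the other ends.
Sorted by start: R1, R3, R2, R4, R5, R6, R7.
R3 starts after R1 ends, so nothing later overlaps R1 either.
R2 starts before R3 ends → R3 and R2 overlap.
R4 starts exactly when R3 ends (back-to-back, no overlap), so nothing later overlaps R3 either.
R4 starts after R2 ends, so nothing later overlaps R2 either.
R5 starts after R4 ends, so nothing later overlaps R4 either.
R6 starts before R5 ends → R5 and R6 overlap.
R7 starts after R5 ends.
R7 starts after R6 ends.
Overlapping pairs: R2 & R3, R5 & R6 — 2 in total.

2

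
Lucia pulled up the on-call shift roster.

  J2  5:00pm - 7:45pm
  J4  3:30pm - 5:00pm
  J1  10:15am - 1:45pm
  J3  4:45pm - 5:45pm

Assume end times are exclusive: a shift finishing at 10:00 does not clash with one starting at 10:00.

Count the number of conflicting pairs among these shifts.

2

Two intervals overlap when each starts before the other ends.
Sorted by start: J1, J4, J3, J2.
J4 starts after J1 ends — done with J1.
J3 starts before J4 ends → J4 and J3 overlap.
J2 starts exactly when J4 ends (back-to-back, no overlap).
J2 starts before J3 ends → J3 and J2 overlap.
Overlapping pairs: J2 & J3, J3 & J4 — 2 in total.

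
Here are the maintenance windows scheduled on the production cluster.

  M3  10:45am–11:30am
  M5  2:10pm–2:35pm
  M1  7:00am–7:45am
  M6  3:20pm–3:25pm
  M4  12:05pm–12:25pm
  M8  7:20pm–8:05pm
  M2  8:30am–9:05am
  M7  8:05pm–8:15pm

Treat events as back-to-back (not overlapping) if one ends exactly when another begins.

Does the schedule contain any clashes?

Sorted by start: M1, M2, M3, M4, M5, M6, M8, M7.
M2 starts after M1 ends, so M1 has no further overlaps.
M3 starts after M2 ends, so M2 has no further overlaps.
M4 starts after M3 ends, so M3 has no further overlaps.
M5 starts after M4 ends, so M4 has no further overlaps.
M6 starts after M5 ends, so M5 has no further overlaps.
M8 starts after M6 ends, so M6 has no further overlaps.
M7 starts exactly when M8 ends (back-to-back, no overlap).
Every pair is clear; the schedule has no overlaps.

No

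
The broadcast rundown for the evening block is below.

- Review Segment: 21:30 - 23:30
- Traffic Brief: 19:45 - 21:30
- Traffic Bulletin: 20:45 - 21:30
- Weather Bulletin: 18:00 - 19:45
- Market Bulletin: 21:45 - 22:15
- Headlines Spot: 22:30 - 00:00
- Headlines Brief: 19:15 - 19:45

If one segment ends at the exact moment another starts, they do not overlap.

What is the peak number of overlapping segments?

Sort all start/end points and keep a running count:
18:00 start Weather Bulletin → 1
19:15 start Headlines Brief → 2
19:45 end Headlines Brief → 1
19:45 end Weather Bulletin → 0
19:45 start Traffic Brief → 1
20:45 start Traffic Bulletin → 2
21:30 end Traffic Brief → 1
21:30 end Traffic Bulletin → 0
21:30 start Review Segment → 1
21:45 start Market Bulletin → 2
22:15 end Market Bulletin → 1
22:30 start Headlines Spot → 2
23:30 end Review Segment → 1
00:00 end Headlines Spot → 0
Peak is 2, at 19:15 (Headlines Brief, Weather Bulletin).

2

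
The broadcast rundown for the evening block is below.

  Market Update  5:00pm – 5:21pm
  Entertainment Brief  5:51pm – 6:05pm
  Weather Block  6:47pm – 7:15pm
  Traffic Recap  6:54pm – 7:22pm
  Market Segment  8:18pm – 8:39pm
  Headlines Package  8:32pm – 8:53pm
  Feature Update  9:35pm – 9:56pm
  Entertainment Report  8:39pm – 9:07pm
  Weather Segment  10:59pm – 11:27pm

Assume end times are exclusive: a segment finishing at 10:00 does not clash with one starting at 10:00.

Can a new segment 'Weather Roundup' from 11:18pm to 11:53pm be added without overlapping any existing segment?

No — it overlaps Weather Segment

Market Update: ends 5:21pm at or before Weather Roundup starts 11:18pm → clear.
Entertainment Brief: ends 6:05pm at or before Weather Roundup starts 11:18pm → clear.
Weather Block: ends 7:15pm at or before Weather Roundup starts 11:18pm → clear.
Traffic Recap: ends 7:22pm at or before Weather Roundup starts 11:18pm → clear.
Market Segment: ends 8:39pm at or before Weather Roundup starts 11:18pm → clear.
Headlines Package: ends 8:53pm at or before Weather Roundup starts 11:18pm → clear.
Entertainment Report: ends 9:07pm at or before Weather Roundup starts 11:18pm → clear.
Feature Update: ends 9:56pm at or before Weather Roundup starts 11:18pm → clear.
Weather Segment: starts 10:59pm before Weather Roundup ends 11:53pm, and ends 11:27pm after Weather Roundup starts 11:18pm → overlap.
Weather Roundup overlaps Weather Segment.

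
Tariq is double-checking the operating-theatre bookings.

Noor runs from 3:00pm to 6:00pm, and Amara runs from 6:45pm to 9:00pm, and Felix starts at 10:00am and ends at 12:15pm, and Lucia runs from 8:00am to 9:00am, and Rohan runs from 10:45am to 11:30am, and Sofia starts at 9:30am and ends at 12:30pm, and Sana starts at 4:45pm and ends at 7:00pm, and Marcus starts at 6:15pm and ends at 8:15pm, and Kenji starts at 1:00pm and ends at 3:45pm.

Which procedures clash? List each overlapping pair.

Amara & Marcus, Amara & Sana, Felix & Rohan, Felix & Sofia, Kenji & Noor, Marcus & Sana, Noor & Sana, Rohan & Sofia

Sorted by start: Lucia, Sofia, Felix, Rohan, Kenji, Noor, Sana, Marcus, Amara.
Sofia starts after Lucia ends — done with Lucia.
Felix starts before Sofia ends → Sofia and Felix overlap.
Rohan starts before Sofia ends → Sofia and Rohan overlap.
Kenji starts after Sofia ends — done with Sofia.
Rohan starts before Felix ends → Felix and Rohan overlap.
Kenji starts after Felix ends — done with Felix.
Kenji starts after Rohan ends — done with Rohan.
Noor starts before Kenji ends → Kenji and Noor overlap.
Sana starts after Kenji ends — done with Kenji.
Sana starts before Noor ends → Noor and Sana overlap.
Marcus starts after Noor ends — done with Noor.
Marcus starts before Sana ends → Sana and Marcus overlap.
Amara starts before Sana ends → Sana and Amara overlap.
Amara starts before Marcus ends → Marcus and Amara overlap.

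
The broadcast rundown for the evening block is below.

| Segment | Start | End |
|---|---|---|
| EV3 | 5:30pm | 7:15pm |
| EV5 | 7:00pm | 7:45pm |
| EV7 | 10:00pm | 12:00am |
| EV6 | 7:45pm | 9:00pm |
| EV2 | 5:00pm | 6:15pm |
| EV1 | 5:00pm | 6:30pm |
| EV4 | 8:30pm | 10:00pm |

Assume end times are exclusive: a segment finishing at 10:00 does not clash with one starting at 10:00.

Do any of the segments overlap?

Yes

Sorted by start: EV1, EV2, EV3, EV5, EV6, EV4, EV7.
EV2 starts before EV1 ends → EV1 and EV2 overlap.
That's a conflict, so the schedule is not conflict-free.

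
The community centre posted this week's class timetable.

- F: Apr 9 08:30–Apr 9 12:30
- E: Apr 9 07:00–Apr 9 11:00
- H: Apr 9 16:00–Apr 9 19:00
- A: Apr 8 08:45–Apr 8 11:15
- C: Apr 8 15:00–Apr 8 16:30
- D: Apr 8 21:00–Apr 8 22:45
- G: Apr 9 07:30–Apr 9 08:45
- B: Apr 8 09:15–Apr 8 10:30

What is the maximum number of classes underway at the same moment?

3

Sort all start/end points and keep a running count:
Apr 8 08:45 start A → 1
Apr 8 09:15 start B → 2
Apr 8 10:30 end B → 1
Apr 8 11:15 end A → 0
Apr 8 15:00 start C → 1
Apr 8 16:30 end C → 0
Apr 8 21:00 start D → 1
Apr 8 22:45 end D → 0
Apr 9 07:00 start E → 1
Apr 9 07:30 start G → 2
Apr 9 08:30 start F → 3
Apr 9 08:45 end G → 2
Apr 9 11:00 end E → 1
Apr 9 12:30 end F → 0
Apr 9 16:00 start H → 1
Apr 9 19:00 end H → 0
Peak is 3, at Apr 9 08:30 (E, F, G).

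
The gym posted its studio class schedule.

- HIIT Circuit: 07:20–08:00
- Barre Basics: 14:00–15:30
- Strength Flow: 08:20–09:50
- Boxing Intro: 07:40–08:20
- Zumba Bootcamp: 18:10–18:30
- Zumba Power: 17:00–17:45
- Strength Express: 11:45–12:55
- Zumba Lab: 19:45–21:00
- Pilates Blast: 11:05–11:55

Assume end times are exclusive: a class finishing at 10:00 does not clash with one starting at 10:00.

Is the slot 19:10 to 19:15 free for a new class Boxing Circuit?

Yes — the slot is free

HIIT Circuit: ends 08:00 at or before Boxing Circuit starts 19:10 → clear.
Boxing Intro: ends 08:20 at or before Boxing Circuit starts 19:10 → clear.
Strength Flow: ends 09:50 at or before Boxing Circuit starts 19:10 → clear.
Pilates Blast: ends 11:55 at or before Boxing Circuit starts 19:10 → clear.
Strength Express: ends 12:55 at or before Boxing Circuit starts 19:10 → clear.
Barre Basics: ends 15:30 at or before Boxing Circuit starts 19:10 → clear.
Zumba Power: ends 17:45 at or before Boxing Circuit starts 19:10 → clear.
Zumba Bootcamp: ends 18:30 at or before Boxing Circuit starts 19:10 → clear.
Zumba Lab: starts 19:45 at or after Boxing Circuit ends 19:15 → clear.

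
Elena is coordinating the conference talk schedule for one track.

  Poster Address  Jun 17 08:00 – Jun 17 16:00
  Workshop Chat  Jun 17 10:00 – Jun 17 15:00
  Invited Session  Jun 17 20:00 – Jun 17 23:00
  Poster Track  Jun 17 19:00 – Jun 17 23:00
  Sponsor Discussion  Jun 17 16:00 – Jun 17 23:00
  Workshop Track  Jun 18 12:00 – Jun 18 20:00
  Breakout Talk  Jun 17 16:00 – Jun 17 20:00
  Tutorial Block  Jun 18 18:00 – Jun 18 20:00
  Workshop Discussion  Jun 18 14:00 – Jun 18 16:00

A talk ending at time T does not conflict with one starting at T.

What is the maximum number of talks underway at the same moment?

3

Sweep the timeline, counting +1 at each start and −1 at each end (ends before starts at a tie):
Jun 17 08:00 start Poster Address → 1
Jun 17 10:00 start Workshop Chat → 2
Jun 17 15:00 end Workshop Chat → 1
Jun 17 16:00 end Poster Address → 0
Jun 17 16:00 start Breakout Talk → 1
Jun 17 16:00 start Sponsor Discussion → 2
Jun 17 19:00 start Poster Track → 3
Jun 17 20:00 end Breakout Talk → 2
Jun 17 20:00 start Invited Session → 3
Jun 17 23:00 end Invited Session → 2
Jun 17 23:00 end Poster Track → 1
Jun 17 23:00 end Sponsor Discussion → 0
Jun 18 12:00 start Workshop Track → 1
Jun 18 14:00 start Workshop Discussion → 2
Jun 18 16:00 end Workshop Discussion → 1
Jun 18 18:00 start Tutorial Block → 2
Jun 18 20:00 end Tutorial Block → 1
Jun 18 20:00 end Workshop Track → 0
Peak is 3, at Jun 17 19:00 (Breakout Talk, Poster Track, Sponsor Discussion).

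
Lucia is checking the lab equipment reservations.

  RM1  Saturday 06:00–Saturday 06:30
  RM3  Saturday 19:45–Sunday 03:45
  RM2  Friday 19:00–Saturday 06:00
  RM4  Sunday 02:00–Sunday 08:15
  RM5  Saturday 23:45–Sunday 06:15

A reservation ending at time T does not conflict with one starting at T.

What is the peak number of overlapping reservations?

3

Walk through starts and ends in time order (an end at T is processed before a start at T):
Friday 19:00 start RM2 → 1
Saturday 06:00 end RM2 → 0
Saturday 06:00 start RM1 → 1
Saturday 06:30 end RM1 → 0
Saturday 19:45 start RM3 → 1
Saturday 23:45 start RM5 → 2
Sunday 02:00 start RM4 → 3
Sunday 03:45 end RM3 → 2
Sunday 06:15 end RM5 → 1
Sunday 08:15 end RM4 → 0
Peak is 3, at Sunday 02:00 (RM3, RM4, RM5).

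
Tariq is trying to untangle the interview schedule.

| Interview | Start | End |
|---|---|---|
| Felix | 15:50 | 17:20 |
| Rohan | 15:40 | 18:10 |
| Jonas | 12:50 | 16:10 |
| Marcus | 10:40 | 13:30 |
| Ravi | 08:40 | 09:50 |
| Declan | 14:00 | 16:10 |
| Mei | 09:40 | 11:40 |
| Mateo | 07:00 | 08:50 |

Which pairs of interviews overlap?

Declan & Felix, Declan & Jonas, Declan & Rohan, Felix & Jonas, Felix & Rohan, Jonas & Marcus, Jonas & Rohan, Marcus & Mei, Mateo & Ravi, Mei & Ravi

Sorted by start: Mateo, Ravi, Mei, Marcus, Jonas, Declan, Rohan, Felix.
Ravi starts before Mateo ends → Mateo and Ravi overlap.
Mei starts after Mateo ends; Mateo is clear from here.
Mei starts before Ravi ends → Ravi and Mei overlap.
Marcus starts after Ravi ends; Ravi is clear from here.
Marcus starts before Mei ends → Mei and Marcus overlap.
Jonas starts after Mei ends; Mei is clear from here.
Jonas starts before Marcus ends → Marcus and Jonas overlap.
Declan starts after Marcus ends; Marcus is clear from here.
Declan starts before Jonas ends → Jonas and Declan overlap.
Rohan starts before Jonas ends → Jonas and Rohan overlap.
Felix starts before Jonas ends → Jonas and Felix overlap.
Rohan starts before Declan ends → Declan and Rohan overlap.
Felix starts before Declan ends → Declan and Felix overlap.
Felix starts before Rohan ends → Rohan and Felix overlap.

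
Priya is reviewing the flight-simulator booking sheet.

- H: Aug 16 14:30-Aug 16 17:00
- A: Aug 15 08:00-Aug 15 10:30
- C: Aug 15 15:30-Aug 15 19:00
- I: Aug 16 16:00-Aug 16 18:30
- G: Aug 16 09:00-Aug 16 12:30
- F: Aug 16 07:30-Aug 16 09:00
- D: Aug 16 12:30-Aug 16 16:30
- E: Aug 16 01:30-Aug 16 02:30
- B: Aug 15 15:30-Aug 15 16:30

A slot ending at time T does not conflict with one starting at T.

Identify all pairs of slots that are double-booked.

Check each pair: they overlap iff neither finishes before the other starts.
Sorted by start: A, B, C, E, F, G, D, H, I.
B starts after A ends — done with A.
C starts before B ends → B and C overlap.
E starts after B ends — done with B.
E starts after C ends — done with C.
F starts after E ends — done with E.
G starts exactly when F ends (back-to-back, no overlap) — done with F.
D starts exactly when G ends (back-to-back, no overlap) — done with G.
H starts before D ends → D and H overlap.
I starts before D ends → D and I overlap.
I starts before H ends → H and I overlap.

B & C, D & H, D & I, H & I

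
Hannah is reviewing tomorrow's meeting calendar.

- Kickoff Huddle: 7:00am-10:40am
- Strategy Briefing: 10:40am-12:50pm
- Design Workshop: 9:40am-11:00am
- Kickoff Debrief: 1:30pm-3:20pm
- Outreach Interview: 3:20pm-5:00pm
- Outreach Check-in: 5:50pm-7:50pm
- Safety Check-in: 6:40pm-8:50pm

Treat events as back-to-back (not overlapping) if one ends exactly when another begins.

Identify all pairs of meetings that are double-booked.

Check each pair: they overlap iff neither finishes before the other starts.
Sorted by start: Kickoff Huddle, Design Workshop, Strategy Briefing, Kickoff Debrief, Outreach Interview, Outreach Check-in, Safety Check-in.
Design Workshop starts before Kickoff Huddle ends → Kickoff Huddle and Design Workshop overlap.
Strategy Briefing starts exactly when Kickoff Huddle ends (back-to-back, no overlap), so nothing later overlaps Kickoff Huddle either.
Strategy Briefing starts before Design Workshop ends → Design Workshop and Strategy Briefing overlap.
Kickoff Debrief starts after Design Workshop ends, so nothing later overlaps Design Workshop either.
Kickoff Debrief starts after Strategy Briefing ends, so nothing later overlaps Strategy Briefing either.
Outreach Interview starts exactly when Kickoff Debrief ends (back-to-back, no overlap), so nothing later overlaps Kickoff Debrief either.
Outreach Check-in starts after Outreach Interview ends, so nothing later overlaps Outreach Interview either.
Safety Check-in starts before Outreach Check-in ends → Outreach Check-in and Safety Check-in overlap.

Design Workshop & Kickoff Huddle, Design Workshop & Strategy Briefing, Outreach Check-in & Safety Check-in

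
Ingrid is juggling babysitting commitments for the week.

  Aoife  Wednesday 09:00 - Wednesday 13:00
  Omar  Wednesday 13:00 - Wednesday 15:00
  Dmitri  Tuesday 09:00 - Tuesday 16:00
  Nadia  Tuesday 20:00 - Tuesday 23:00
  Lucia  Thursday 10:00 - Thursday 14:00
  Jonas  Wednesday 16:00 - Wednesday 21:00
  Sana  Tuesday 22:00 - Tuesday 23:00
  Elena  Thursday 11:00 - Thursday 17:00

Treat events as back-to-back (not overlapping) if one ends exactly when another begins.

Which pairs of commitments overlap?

Sorted by start: Dmitri, Nadia, Sana, Aoife, Omar, Jonas, Lucia, Elena.
Nadia starts after Dmitri ends, so nothing later overlaps Dmitri either.
Sana starts before Nadia ends → Nadia and Sana overlap.
Aoife starts after Nadia ends, so nothing later overlaps Nadia either.
Aoife starts after Sana ends, so nothing later overlaps Sana either.
Omar starts exactly when Aoife ends (back-to-back, no overlap), so nothing later overlaps Aoife either.
Jonas starts after Omar ends, so nothing later overlaps Omar either.
Lucia starts after Jonas ends, so nothing later overlaps Jonas either.
Elena starts before Lucia ends → Lucia and Elena overlap.

Elena & Lucia, Nadia & Sana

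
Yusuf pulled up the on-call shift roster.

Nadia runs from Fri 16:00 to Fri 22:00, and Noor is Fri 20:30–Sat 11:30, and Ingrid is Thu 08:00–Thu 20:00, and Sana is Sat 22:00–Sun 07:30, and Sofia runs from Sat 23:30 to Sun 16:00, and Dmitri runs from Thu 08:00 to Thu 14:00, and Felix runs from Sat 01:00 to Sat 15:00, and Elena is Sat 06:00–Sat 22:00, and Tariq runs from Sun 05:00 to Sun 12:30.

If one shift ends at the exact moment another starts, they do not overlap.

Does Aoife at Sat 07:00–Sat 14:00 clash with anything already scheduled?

Dmitri: ends Thu 14:00 at or before Aoife starts Sat 07:00 → clear.
Ingrid: ends Thu 20:00 at or before Aoife starts Sat 07:00 → clear.
Nadia: ends Fri 22:00 at or before Aoife starts Sat 07:00 → clear.
Noor: starts Fri 20:30 before Aoife ends Sat 14:00, and ends Sat 11:30 after Aoife starts Sat 07:00 → overlap.
Felix: starts Sat 01:00 before Aoife ends Sat 14:00, and ends Sat 15:00 after Aoife starts Sat 07:00 → overlap.
Elena: starts Sat 06:00 before Aoife ends Sat 14:00, and ends Sat 22:00 after Aoife starts Sat 07:00 → overlap.
Sana: starts Sat 22:00 at or after Aoife ends Sat 14:00 → clear.
Sofia: starts Sat 23:30 at or after Aoife ends Sat 14:00 → clear.
Tariq: starts Sun 05:00 at or after Aoife ends Sat 14:00 → clear.
Aoife overlaps Noor, Elena, Felix.

Yes — it overlaps Elena, Felix, Noor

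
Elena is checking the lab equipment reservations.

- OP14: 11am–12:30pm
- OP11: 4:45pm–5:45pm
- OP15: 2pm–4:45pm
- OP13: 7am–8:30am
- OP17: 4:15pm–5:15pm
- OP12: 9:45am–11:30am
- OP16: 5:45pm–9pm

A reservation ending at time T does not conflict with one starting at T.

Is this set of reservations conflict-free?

Sorted by start: OP13, OP12, OP14, OP15, OP17, OP11, OP16.
OP12 starts after OP13 ends; OP13 is clear from here.
OP14 starts before OP12 ends → OP12 and OP14 overlap.
That's a conflict, so the schedule is not conflict-free.

No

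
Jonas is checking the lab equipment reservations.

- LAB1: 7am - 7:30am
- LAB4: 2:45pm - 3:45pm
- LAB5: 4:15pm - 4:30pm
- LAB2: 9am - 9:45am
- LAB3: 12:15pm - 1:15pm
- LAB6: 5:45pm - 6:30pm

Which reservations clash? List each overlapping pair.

Sorted by start: LAB1, LAB2, LAB3, LAB4, LAB5, LAB6.
LAB2 starts after LAB1 ends; LAB1 is clear from here.
LAB3 starts after LAB2 ends; LAB2 is clear from here.
LAB4 starts after LAB3 ends; LAB3 is clear from here.
LAB5 starts after LAB4 ends; LAB4 is clear from here.
LAB6 starts after LAB5 ends.

no overlapping pairs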